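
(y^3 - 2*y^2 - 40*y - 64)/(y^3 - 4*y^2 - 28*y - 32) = (y + 4)/(y + 2)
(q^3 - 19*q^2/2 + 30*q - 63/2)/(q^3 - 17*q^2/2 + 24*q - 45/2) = (2*q - 7)/(2*q - 5)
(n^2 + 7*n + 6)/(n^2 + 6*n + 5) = (n + 6)/(n + 5)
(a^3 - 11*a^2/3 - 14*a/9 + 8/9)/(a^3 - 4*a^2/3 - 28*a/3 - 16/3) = (a - 1/3)/(a + 2)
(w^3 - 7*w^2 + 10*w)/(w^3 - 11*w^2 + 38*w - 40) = w/(w - 4)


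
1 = 1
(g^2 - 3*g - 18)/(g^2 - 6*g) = (g + 3)/g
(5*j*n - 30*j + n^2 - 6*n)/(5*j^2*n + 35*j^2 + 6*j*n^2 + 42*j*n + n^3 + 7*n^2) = (n - 6)/(j*n + 7*j + n^2 + 7*n)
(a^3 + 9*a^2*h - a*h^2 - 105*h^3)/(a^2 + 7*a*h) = a + 2*h - 15*h^2/a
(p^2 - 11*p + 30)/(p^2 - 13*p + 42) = (p - 5)/(p - 7)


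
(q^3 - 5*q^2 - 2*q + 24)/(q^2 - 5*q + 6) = (q^2 - 2*q - 8)/(q - 2)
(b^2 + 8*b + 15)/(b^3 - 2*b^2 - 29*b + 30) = (b + 3)/(b^2 - 7*b + 6)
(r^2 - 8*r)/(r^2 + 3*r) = (r - 8)/(r + 3)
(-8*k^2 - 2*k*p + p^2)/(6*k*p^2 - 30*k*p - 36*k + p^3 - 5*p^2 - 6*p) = (8*k^2 + 2*k*p - p^2)/(-6*k*p^2 + 30*k*p + 36*k - p^3 + 5*p^2 + 6*p)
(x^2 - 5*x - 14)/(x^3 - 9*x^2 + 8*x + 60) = (x - 7)/(x^2 - 11*x + 30)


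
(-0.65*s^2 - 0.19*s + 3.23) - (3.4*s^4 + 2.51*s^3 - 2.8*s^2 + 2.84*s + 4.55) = -3.4*s^4 - 2.51*s^3 + 2.15*s^2 - 3.03*s - 1.32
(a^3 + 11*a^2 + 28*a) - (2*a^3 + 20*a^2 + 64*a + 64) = -a^3 - 9*a^2 - 36*a - 64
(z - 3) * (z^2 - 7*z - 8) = z^3 - 10*z^2 + 13*z + 24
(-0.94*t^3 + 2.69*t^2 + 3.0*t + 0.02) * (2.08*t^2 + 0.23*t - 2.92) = -1.9552*t^5 + 5.379*t^4 + 9.6035*t^3 - 7.1232*t^2 - 8.7554*t - 0.0584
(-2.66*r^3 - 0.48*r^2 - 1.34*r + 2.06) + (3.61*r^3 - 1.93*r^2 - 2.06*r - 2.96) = 0.95*r^3 - 2.41*r^2 - 3.4*r - 0.9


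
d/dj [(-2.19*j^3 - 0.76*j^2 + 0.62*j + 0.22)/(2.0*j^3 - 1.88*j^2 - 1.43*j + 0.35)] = (5.6372*j^4 + 3.7834*j^3 - 1.3671*j^2 + 0.2952*j + 0.5316)/(4.0*j^6 - 7.52*j^5 - 2.1856*j^4 + 6.7768*j^3 + 0.7289*j^2 - 1.001*j + 0.1225)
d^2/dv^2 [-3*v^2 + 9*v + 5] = -6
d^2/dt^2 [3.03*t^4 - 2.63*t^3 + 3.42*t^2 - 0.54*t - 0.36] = 36.36*t^2 - 15.78*t + 6.84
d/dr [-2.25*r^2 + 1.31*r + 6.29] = 1.31 - 4.5*r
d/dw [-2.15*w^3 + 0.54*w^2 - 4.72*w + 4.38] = -6.45*w^2 + 1.08*w - 4.72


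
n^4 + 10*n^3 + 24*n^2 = n^2*(n + 4)*(n + 6)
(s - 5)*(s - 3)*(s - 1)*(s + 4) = s^4 - 5*s^3 - 13*s^2 + 77*s - 60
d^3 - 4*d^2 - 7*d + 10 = (d - 5)*(d - 1)*(d + 2)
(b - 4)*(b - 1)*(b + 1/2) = b^3 - 9*b^2/2 + 3*b/2 + 2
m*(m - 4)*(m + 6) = m^3 + 2*m^2 - 24*m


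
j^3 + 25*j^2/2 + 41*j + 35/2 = (j + 1/2)*(j + 5)*(j + 7)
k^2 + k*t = k*(k + t)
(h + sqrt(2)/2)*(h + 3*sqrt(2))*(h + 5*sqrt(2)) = h^3 + 17*sqrt(2)*h^2/2 + 38*h + 15*sqrt(2)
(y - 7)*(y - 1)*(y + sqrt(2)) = y^3 - 8*y^2 + sqrt(2)*y^2 - 8*sqrt(2)*y + 7*y + 7*sqrt(2)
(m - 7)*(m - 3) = m^2 - 10*m + 21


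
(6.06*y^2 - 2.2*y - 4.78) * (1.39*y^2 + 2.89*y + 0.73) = 8.4234*y^4 + 14.4554*y^3 - 8.5784*y^2 - 15.4202*y - 3.4894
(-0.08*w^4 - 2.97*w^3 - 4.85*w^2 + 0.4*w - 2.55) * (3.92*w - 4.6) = -0.3136*w^5 - 11.2744*w^4 - 5.35*w^3 + 23.878*w^2 - 11.836*w + 11.73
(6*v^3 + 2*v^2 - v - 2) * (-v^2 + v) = -6*v^5 + 4*v^4 + 3*v^3 + v^2 - 2*v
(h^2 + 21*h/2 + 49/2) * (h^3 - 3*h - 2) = h^5 + 21*h^4/2 + 43*h^3/2 - 67*h^2/2 - 189*h/2 - 49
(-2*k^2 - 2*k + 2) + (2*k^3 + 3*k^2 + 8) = 2*k^3 + k^2 - 2*k + 10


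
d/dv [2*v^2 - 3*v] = 4*v - 3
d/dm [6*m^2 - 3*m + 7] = 12*m - 3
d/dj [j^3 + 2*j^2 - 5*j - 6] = 3*j^2 + 4*j - 5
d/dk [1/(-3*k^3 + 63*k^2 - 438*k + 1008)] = (k^2 - 14*k + 146/3)/(k^3 - 21*k^2 + 146*k - 336)^2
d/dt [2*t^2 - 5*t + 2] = 4*t - 5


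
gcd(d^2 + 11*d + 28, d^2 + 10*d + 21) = d + 7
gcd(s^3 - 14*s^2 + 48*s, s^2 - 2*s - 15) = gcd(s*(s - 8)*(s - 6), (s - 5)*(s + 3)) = 1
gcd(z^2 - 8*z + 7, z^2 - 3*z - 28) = z - 7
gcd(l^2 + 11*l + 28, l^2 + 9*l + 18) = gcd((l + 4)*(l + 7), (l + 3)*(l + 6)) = 1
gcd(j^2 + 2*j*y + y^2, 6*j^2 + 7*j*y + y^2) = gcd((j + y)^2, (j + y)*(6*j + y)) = j + y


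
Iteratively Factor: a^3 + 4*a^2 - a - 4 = (a + 4)*(a^2 - 1) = (a + 1)*(a + 4)*(a - 1)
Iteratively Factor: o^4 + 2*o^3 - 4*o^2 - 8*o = (o - 2)*(o^3 + 4*o^2 + 4*o) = (o - 2)*(o + 2)*(o^2 + 2*o) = (o - 2)*(o + 2)^2*(o)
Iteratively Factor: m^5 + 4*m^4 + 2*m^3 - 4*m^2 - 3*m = (m + 1)*(m^4 + 3*m^3 - m^2 - 3*m) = (m + 1)*(m + 3)*(m^3 - m) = m*(m + 1)*(m + 3)*(m^2 - 1) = m*(m - 1)*(m + 1)*(m + 3)*(m + 1)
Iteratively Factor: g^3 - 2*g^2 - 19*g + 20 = (g - 5)*(g^2 + 3*g - 4) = (g - 5)*(g + 4)*(g - 1)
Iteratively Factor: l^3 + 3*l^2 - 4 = (l - 1)*(l^2 + 4*l + 4) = (l - 1)*(l + 2)*(l + 2)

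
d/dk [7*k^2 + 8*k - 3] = 14*k + 8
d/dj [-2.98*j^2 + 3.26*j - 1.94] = 3.26 - 5.96*j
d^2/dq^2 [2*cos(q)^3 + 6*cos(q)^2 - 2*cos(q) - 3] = cos(q)/2 - 12*cos(2*q) - 9*cos(3*q)/2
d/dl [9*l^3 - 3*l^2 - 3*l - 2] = 27*l^2 - 6*l - 3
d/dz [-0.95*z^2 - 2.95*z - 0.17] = -1.9*z - 2.95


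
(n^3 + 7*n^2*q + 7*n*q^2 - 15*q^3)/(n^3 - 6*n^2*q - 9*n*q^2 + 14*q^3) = (-n^2 - 8*n*q - 15*q^2)/(-n^2 + 5*n*q + 14*q^2)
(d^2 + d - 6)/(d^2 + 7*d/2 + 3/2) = 2*(d - 2)/(2*d + 1)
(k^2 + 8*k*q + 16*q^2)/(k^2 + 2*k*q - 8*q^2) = (-k - 4*q)/(-k + 2*q)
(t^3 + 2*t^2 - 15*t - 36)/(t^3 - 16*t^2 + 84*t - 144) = (t^2 + 6*t + 9)/(t^2 - 12*t + 36)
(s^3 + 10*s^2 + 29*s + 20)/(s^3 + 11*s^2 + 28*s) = (s^2 + 6*s + 5)/(s*(s + 7))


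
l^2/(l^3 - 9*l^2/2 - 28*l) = 2*l/(2*l^2 - 9*l - 56)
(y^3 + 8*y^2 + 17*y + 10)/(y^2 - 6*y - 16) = (y^2 + 6*y + 5)/(y - 8)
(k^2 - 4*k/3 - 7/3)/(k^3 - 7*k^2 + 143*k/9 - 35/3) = 3*(k + 1)/(3*k^2 - 14*k + 15)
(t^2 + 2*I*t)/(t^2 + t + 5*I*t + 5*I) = t*(t + 2*I)/(t^2 + t + 5*I*t + 5*I)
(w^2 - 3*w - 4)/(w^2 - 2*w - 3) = (w - 4)/(w - 3)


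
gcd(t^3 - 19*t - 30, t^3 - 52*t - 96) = t + 2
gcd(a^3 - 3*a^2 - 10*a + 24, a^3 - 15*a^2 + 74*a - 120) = a - 4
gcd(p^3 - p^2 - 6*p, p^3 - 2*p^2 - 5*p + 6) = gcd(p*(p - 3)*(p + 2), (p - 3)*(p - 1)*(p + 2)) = p^2 - p - 6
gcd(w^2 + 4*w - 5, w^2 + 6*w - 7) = w - 1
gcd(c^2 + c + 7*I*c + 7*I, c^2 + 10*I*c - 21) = c + 7*I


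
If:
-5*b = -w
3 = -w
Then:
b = -3/5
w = -3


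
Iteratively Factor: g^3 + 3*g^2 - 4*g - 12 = (g - 2)*(g^2 + 5*g + 6) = (g - 2)*(g + 3)*(g + 2)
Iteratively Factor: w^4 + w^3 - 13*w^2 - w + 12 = (w + 1)*(w^3 - 13*w + 12) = (w - 1)*(w + 1)*(w^2 + w - 12) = (w - 1)*(w + 1)*(w + 4)*(w - 3)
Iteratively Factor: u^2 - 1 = (u + 1)*(u - 1)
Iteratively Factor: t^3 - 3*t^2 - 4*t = (t + 1)*(t^2 - 4*t) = (t - 4)*(t + 1)*(t)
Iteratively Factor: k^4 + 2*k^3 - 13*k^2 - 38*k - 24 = (k - 4)*(k^3 + 6*k^2 + 11*k + 6) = (k - 4)*(k + 1)*(k^2 + 5*k + 6) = (k - 4)*(k + 1)*(k + 3)*(k + 2)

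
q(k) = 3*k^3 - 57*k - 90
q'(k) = 9*k^2 - 57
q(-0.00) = -90.00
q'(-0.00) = -57.00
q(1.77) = -174.25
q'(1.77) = -28.80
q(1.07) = -147.31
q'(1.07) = -46.70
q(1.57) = -167.88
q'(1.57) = -34.82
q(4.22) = -105.09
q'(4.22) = 103.28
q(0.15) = -98.54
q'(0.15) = -56.80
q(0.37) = -110.94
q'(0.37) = -55.77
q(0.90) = -139.11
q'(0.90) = -49.71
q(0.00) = -90.00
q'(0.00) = -57.00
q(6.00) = 216.00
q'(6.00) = 267.00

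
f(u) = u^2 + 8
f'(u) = 2*u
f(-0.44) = 8.19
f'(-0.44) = -0.88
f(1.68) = 10.82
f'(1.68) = 3.36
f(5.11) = 34.11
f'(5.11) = 10.22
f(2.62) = 14.86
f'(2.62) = 5.24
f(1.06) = 9.12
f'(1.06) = 2.12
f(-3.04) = 17.24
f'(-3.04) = -6.08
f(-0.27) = 8.07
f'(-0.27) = -0.54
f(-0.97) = 8.94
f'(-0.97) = -1.94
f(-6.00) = 44.00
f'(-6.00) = -12.00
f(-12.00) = 152.00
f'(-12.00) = -24.00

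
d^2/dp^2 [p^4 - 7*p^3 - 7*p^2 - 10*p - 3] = 12*p^2 - 42*p - 14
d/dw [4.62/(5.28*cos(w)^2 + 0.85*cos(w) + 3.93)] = (48.7872*cos(w) + 3.927)*sin(w)/(5.28*cos(w)^2 + 0.85*cos(w) + 3.93)^2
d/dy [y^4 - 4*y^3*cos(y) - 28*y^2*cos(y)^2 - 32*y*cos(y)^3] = 4*y^3*sin(y) + 4*y^3 + 28*y^2*sin(2*y) - 12*y^2*cos(y) + 96*y*sin(y)*cos(y)^2 - 56*y*cos(y)^2 - 32*cos(y)^3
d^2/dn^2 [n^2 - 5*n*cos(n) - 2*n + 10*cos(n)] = 5*n*cos(n) - 10*sqrt(2)*cos(n + pi/4) + 2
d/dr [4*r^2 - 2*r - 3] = 8*r - 2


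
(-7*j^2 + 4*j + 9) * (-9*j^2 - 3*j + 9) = 63*j^4 - 15*j^3 - 156*j^2 + 9*j + 81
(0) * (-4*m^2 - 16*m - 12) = 0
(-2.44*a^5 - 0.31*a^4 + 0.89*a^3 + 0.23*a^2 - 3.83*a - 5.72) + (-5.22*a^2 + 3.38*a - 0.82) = -2.44*a^5 - 0.31*a^4 + 0.89*a^3 - 4.99*a^2 - 0.45*a - 6.54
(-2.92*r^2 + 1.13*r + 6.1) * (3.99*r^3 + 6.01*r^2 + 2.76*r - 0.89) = -11.6508*r^5 - 13.0405*r^4 + 23.0711*r^3 + 42.3786*r^2 + 15.8303*r - 5.429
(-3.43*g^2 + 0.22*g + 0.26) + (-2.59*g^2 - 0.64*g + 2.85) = -6.02*g^2 - 0.42*g + 3.11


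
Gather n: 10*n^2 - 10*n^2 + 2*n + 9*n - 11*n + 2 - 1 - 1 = 0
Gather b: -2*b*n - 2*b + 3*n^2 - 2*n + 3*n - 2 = b*(-2*n - 2) + 3*n^2 + n - 2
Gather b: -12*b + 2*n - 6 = -12*b + 2*n - 6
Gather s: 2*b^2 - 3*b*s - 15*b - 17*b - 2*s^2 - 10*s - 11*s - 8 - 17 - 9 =2*b^2 - 32*b - 2*s^2 + s*(-3*b - 21) - 34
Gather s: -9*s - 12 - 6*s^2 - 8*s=-6*s^2 - 17*s - 12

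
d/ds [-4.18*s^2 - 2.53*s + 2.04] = -8.36*s - 2.53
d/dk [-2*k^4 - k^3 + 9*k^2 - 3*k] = -8*k^3 - 3*k^2 + 18*k - 3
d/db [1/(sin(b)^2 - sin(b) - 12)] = (1 - 2*sin(b))*cos(b)/(sin(b) + cos(b)^2 + 11)^2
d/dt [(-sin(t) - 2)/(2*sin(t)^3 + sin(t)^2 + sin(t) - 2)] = (4*sin(t)^3 + 13*sin(t)^2 + 4*sin(t) + 4)*cos(t)/(2*sin(t)^3 + sin(t)^2 + sin(t) - 2)^2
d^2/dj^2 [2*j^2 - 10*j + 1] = 4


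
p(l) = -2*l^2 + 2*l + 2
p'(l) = 2 - 4*l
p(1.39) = 0.92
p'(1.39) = -3.56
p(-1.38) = -4.57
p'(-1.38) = 7.52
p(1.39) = 0.92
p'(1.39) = -3.56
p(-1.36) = -4.42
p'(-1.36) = 7.44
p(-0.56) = 0.25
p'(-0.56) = 4.24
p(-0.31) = 1.19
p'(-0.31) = 3.24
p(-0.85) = -1.14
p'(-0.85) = 5.40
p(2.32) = -4.12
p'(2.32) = -7.28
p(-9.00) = -178.00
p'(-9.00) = 38.00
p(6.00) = -58.00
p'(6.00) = -22.00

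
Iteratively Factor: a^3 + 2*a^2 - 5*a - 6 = (a + 1)*(a^2 + a - 6) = (a + 1)*(a + 3)*(a - 2)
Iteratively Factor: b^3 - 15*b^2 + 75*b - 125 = (b - 5)*(b^2 - 10*b + 25) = (b - 5)^2*(b - 5)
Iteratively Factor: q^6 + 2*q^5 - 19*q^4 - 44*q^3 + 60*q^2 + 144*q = (q + 3)*(q^5 - q^4 - 16*q^3 + 4*q^2 + 48*q) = (q - 4)*(q + 3)*(q^4 + 3*q^3 - 4*q^2 - 12*q) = (q - 4)*(q - 2)*(q + 3)*(q^3 + 5*q^2 + 6*q) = (q - 4)*(q - 2)*(q + 3)^2*(q^2 + 2*q) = (q - 4)*(q - 2)*(q + 2)*(q + 3)^2*(q)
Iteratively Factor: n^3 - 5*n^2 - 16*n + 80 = (n - 5)*(n^2 - 16) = (n - 5)*(n + 4)*(n - 4)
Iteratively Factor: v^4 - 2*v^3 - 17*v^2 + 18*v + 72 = (v - 3)*(v^3 + v^2 - 14*v - 24) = (v - 3)*(v + 2)*(v^2 - v - 12) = (v - 4)*(v - 3)*(v + 2)*(v + 3)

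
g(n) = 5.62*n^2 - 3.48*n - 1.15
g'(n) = 11.24*n - 3.48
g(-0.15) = -0.50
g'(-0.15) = -5.17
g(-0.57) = 2.66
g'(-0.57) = -9.89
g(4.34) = 89.60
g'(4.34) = 45.30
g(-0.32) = 0.54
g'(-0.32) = -7.08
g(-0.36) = 0.83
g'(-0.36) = -7.53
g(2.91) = 36.31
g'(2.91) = 29.23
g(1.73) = 9.65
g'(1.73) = 15.97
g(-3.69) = 88.21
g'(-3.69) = -44.96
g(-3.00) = 59.87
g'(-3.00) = -37.20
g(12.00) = 766.37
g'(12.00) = 131.40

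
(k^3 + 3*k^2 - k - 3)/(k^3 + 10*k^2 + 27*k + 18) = (k - 1)/(k + 6)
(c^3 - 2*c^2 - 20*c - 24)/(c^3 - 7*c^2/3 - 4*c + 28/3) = 3*(c^2 - 4*c - 12)/(3*c^2 - 13*c + 14)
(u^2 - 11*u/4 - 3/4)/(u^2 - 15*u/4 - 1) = (u - 3)/(u - 4)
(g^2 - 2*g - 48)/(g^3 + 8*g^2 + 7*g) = (g^2 - 2*g - 48)/(g*(g^2 + 8*g + 7))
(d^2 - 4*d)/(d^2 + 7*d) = (d - 4)/(d + 7)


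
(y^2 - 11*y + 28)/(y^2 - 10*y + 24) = (y - 7)/(y - 6)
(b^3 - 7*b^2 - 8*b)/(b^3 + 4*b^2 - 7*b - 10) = b*(b - 8)/(b^2 + 3*b - 10)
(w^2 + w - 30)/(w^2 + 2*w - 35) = (w + 6)/(w + 7)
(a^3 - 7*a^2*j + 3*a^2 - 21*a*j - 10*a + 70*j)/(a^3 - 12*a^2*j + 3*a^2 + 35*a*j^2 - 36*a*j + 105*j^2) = (a^2 + 3*a - 10)/(a^2 - 5*a*j + 3*a - 15*j)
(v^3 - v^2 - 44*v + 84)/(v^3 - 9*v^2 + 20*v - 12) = (v + 7)/(v - 1)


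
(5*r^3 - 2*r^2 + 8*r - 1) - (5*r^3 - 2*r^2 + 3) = 8*r - 4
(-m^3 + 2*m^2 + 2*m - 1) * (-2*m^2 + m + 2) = 2*m^5 - 5*m^4 - 4*m^3 + 8*m^2 + 3*m - 2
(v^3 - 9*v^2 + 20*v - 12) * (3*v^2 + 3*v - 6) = 3*v^5 - 24*v^4 + 27*v^3 + 78*v^2 - 156*v + 72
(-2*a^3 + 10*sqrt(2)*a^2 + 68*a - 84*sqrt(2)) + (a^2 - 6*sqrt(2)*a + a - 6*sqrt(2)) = -2*a^3 + a^2 + 10*sqrt(2)*a^2 - 6*sqrt(2)*a + 69*a - 90*sqrt(2)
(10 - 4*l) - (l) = 10 - 5*l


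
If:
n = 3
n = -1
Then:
No Solution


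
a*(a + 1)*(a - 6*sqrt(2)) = a^3 - 6*sqrt(2)*a^2 + a^2 - 6*sqrt(2)*a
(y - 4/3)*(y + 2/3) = y^2 - 2*y/3 - 8/9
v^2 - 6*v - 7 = (v - 7)*(v + 1)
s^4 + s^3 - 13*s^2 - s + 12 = (s - 3)*(s - 1)*(s + 1)*(s + 4)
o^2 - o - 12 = (o - 4)*(o + 3)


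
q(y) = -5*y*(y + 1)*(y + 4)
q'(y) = -5*y*(y + 1) - 5*y*(y + 4) - 5*(y + 1)*(y + 4)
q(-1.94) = -18.78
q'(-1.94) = 20.55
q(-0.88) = 1.65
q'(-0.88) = 12.38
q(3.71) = -673.63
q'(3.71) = -411.96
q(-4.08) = 5.03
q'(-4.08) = -65.70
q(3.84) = -728.56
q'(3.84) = -433.18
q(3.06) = -438.55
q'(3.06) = -313.45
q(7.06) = -3146.77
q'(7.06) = -1120.65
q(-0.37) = 4.23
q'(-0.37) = -3.55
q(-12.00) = 5280.00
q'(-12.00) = -1580.00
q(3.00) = -420.00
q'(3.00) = -305.00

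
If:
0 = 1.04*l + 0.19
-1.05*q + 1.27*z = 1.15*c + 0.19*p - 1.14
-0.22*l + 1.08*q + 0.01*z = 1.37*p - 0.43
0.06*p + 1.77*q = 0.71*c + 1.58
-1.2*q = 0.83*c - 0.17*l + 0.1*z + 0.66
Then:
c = -1.20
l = -0.18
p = 0.64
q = 0.39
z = -1.57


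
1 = 1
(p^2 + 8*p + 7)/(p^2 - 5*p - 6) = (p + 7)/(p - 6)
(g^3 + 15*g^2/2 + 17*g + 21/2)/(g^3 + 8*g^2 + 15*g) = (2*g^2 + 9*g + 7)/(2*g*(g + 5))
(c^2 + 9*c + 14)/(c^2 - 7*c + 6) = (c^2 + 9*c + 14)/(c^2 - 7*c + 6)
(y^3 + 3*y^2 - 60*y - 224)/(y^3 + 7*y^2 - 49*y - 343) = (y^2 - 4*y - 32)/(y^2 - 49)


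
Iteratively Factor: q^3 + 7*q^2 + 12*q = (q)*(q^2 + 7*q + 12) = q*(q + 3)*(q + 4)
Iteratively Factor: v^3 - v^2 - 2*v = (v + 1)*(v^2 - 2*v) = v*(v + 1)*(v - 2)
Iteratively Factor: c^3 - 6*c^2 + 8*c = (c - 4)*(c^2 - 2*c) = c*(c - 4)*(c - 2)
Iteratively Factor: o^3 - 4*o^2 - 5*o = (o)*(o^2 - 4*o - 5) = o*(o - 5)*(o + 1)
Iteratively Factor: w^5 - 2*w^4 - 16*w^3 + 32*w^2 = (w + 4)*(w^4 - 6*w^3 + 8*w^2) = w*(w + 4)*(w^3 - 6*w^2 + 8*w) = w*(w - 2)*(w + 4)*(w^2 - 4*w) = w^2*(w - 2)*(w + 4)*(w - 4)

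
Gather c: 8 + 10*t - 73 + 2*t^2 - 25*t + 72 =2*t^2 - 15*t + 7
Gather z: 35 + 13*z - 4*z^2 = -4*z^2 + 13*z + 35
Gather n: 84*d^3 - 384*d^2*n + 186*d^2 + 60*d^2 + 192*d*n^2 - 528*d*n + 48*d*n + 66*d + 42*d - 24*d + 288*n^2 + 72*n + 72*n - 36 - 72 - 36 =84*d^3 + 246*d^2 + 84*d + n^2*(192*d + 288) + n*(-384*d^2 - 480*d + 144) - 144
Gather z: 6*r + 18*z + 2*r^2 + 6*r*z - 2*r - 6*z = 2*r^2 + 4*r + z*(6*r + 12)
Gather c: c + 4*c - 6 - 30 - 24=5*c - 60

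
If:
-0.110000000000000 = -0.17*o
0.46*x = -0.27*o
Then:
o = 0.65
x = -0.38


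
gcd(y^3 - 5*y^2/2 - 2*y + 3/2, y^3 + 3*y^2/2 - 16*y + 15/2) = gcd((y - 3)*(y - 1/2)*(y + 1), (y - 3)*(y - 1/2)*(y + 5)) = y^2 - 7*y/2 + 3/2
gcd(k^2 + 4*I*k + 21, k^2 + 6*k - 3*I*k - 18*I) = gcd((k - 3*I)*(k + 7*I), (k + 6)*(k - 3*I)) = k - 3*I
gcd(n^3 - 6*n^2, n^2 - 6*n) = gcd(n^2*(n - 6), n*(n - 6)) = n^2 - 6*n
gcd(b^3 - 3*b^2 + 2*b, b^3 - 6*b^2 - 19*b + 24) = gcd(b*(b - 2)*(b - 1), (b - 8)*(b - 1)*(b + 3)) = b - 1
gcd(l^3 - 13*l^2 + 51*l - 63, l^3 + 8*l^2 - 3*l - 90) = l - 3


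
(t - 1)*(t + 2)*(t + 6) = t^3 + 7*t^2 + 4*t - 12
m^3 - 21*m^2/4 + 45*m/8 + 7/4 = (m - 7/2)*(m - 2)*(m + 1/4)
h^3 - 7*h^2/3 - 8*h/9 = h*(h - 8/3)*(h + 1/3)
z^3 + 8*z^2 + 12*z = z*(z + 2)*(z + 6)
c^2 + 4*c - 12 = (c - 2)*(c + 6)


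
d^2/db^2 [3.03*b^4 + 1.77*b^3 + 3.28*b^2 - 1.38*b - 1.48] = 36.36*b^2 + 10.62*b + 6.56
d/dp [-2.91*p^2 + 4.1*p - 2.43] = 4.1 - 5.82*p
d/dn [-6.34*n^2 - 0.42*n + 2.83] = -12.68*n - 0.42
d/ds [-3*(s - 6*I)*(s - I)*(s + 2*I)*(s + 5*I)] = -12*s^3 - 198*s - 84*I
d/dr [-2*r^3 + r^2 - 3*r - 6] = -6*r^2 + 2*r - 3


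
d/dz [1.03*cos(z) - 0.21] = -1.03*sin(z)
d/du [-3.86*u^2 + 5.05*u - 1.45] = 5.05 - 7.72*u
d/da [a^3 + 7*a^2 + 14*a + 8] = 3*a^2 + 14*a + 14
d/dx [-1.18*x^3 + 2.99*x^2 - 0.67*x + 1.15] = -3.54*x^2 + 5.98*x - 0.67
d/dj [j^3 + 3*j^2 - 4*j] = 3*j^2 + 6*j - 4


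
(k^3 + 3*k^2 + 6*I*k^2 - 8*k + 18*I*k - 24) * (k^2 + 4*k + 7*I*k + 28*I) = k^5 + 7*k^4 + 13*I*k^4 - 38*k^3 + 91*I*k^3 - 350*k^2 + 100*I*k^2 - 600*k - 392*I*k - 672*I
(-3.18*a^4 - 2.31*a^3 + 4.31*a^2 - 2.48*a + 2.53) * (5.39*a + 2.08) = -17.1402*a^5 - 19.0653*a^4 + 18.4261*a^3 - 4.4024*a^2 + 8.4783*a + 5.2624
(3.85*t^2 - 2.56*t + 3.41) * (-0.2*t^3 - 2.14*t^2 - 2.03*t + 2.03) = -0.77*t^5 - 7.727*t^4 - 3.0191*t^3 + 5.7149*t^2 - 12.1191*t + 6.9223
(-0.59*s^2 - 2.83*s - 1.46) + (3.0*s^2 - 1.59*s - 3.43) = 2.41*s^2 - 4.42*s - 4.89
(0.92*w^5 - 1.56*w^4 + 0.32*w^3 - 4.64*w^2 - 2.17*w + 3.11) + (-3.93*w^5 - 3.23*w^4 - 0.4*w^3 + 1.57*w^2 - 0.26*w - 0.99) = -3.01*w^5 - 4.79*w^4 - 0.08*w^3 - 3.07*w^2 - 2.43*w + 2.12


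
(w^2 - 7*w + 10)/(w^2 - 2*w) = (w - 5)/w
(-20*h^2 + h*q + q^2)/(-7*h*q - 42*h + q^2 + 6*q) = (20*h^2 - h*q - q^2)/(7*h*q + 42*h - q^2 - 6*q)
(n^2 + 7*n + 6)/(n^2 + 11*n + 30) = (n + 1)/(n + 5)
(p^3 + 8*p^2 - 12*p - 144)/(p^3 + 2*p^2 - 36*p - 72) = (p^2 + 2*p - 24)/(p^2 - 4*p - 12)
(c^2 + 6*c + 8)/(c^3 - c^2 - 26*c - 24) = (c + 2)/(c^2 - 5*c - 6)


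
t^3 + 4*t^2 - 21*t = t*(t - 3)*(t + 7)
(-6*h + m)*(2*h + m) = -12*h^2 - 4*h*m + m^2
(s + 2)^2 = s^2 + 4*s + 4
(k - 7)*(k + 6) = k^2 - k - 42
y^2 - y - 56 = (y - 8)*(y + 7)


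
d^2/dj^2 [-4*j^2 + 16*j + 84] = -8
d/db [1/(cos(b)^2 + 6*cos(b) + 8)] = 2*(cos(b) + 3)*sin(b)/(cos(b)^2 + 6*cos(b) + 8)^2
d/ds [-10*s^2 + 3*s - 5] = 3 - 20*s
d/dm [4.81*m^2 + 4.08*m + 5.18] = 9.62*m + 4.08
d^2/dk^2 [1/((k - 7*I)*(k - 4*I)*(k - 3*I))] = 2*(6*k^4 - 112*I*k^3 - 771*k^2 + 2310*I*k + 2545)/(k^9 - 42*I*k^8 - 771*k^7 + 8120*I*k^6 + 54087*k^5 - 236418*I*k^4 - 678565*k^3 + 1234044*I*k^2 + 1291248*k - 592704*I)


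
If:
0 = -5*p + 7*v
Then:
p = 7*v/5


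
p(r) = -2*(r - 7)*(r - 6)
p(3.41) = -18.60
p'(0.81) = 22.76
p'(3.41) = 12.36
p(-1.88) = -139.95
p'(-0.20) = 26.80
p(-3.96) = -218.32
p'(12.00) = -22.00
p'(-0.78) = 29.12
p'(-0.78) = 29.12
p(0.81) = -64.25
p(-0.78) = -105.50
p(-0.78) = -105.50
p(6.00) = 0.00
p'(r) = 26 - 4*r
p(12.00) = -60.00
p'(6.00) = 2.00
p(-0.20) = -89.28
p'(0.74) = 23.04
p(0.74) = -65.86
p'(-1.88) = 33.52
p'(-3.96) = 41.84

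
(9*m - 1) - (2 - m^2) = m^2 + 9*m - 3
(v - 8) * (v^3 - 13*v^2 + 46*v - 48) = v^4 - 21*v^3 + 150*v^2 - 416*v + 384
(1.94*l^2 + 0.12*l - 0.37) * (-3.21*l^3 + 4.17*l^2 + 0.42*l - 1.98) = -6.2274*l^5 + 7.7046*l^4 + 2.5029*l^3 - 5.3337*l^2 - 0.393*l + 0.7326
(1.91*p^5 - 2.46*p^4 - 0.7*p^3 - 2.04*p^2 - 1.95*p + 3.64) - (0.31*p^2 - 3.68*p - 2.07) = 1.91*p^5 - 2.46*p^4 - 0.7*p^3 - 2.35*p^2 + 1.73*p + 5.71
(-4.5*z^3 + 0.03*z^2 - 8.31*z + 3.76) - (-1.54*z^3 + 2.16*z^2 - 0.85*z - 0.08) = -2.96*z^3 - 2.13*z^2 - 7.46*z + 3.84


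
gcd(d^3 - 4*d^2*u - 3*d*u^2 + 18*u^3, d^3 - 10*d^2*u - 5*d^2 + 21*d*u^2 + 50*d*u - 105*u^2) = -d + 3*u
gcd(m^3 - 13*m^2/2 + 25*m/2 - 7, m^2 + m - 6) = m - 2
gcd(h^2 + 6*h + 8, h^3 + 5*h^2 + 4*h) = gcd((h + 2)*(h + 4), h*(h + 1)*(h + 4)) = h + 4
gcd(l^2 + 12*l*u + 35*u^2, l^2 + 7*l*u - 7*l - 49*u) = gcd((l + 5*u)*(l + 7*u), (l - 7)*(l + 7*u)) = l + 7*u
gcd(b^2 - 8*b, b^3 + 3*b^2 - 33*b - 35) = 1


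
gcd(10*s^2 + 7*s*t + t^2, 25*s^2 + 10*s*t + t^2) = 5*s + t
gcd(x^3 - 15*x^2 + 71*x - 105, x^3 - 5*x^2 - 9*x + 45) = x^2 - 8*x + 15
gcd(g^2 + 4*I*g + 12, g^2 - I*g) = 1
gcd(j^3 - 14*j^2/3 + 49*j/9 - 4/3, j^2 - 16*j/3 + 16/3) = j - 4/3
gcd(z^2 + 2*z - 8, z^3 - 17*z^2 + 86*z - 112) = z - 2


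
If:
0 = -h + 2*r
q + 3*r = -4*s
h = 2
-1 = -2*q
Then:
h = 2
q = 1/2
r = 1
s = -7/8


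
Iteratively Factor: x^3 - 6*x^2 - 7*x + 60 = (x + 3)*(x^2 - 9*x + 20) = (x - 4)*(x + 3)*(x - 5)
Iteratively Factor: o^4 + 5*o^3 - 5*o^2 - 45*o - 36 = (o - 3)*(o^3 + 8*o^2 + 19*o + 12) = (o - 3)*(o + 4)*(o^2 + 4*o + 3) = (o - 3)*(o + 1)*(o + 4)*(o + 3)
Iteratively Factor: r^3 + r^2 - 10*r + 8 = (r - 1)*(r^2 + 2*r - 8) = (r - 2)*(r - 1)*(r + 4)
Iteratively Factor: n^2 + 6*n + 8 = (n + 2)*(n + 4)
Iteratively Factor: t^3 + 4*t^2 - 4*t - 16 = (t + 4)*(t^2 - 4) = (t + 2)*(t + 4)*(t - 2)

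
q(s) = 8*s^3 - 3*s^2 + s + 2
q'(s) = 24*s^2 - 6*s + 1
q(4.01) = 473.62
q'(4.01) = 362.86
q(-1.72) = -49.30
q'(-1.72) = 82.32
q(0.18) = 2.13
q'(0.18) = 0.70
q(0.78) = 4.75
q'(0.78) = 10.92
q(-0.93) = -7.96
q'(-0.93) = 27.34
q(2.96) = 186.15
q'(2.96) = 193.52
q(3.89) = 431.40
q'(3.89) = 340.83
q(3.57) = 331.33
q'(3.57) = 285.46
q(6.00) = 1628.00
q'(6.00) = 829.00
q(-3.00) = -244.00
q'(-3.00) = 235.00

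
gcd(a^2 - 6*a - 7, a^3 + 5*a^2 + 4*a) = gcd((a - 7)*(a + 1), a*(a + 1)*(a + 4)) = a + 1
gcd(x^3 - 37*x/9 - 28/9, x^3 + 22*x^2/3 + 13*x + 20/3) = x^2 + 7*x/3 + 4/3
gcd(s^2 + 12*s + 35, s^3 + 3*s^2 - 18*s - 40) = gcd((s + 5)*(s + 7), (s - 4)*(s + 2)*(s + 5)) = s + 5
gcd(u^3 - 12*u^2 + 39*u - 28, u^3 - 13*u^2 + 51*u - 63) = u - 7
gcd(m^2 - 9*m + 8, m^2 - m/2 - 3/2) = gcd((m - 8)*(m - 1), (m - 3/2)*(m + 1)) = 1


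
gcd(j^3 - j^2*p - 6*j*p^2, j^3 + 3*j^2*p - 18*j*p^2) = -j^2 + 3*j*p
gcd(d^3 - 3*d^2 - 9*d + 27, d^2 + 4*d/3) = 1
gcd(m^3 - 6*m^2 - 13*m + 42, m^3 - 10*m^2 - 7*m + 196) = m - 7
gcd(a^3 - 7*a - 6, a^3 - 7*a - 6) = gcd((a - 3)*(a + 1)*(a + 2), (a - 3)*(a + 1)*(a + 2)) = a^3 - 7*a - 6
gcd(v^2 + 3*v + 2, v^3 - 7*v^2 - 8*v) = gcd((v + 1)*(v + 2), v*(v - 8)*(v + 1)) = v + 1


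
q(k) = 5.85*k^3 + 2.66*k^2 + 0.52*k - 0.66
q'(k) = 17.55*k^2 + 5.32*k + 0.52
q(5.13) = 861.79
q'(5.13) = 489.67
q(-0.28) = -0.73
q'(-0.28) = 0.41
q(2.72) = 138.16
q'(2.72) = 144.83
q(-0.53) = -1.06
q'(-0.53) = 2.63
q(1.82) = 44.36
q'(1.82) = 68.34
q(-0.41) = -0.83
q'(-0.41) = 1.29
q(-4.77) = -577.53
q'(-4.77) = 374.46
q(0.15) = -0.50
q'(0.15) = 1.71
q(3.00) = 182.79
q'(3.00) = 174.43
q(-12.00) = -9732.66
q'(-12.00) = 2463.88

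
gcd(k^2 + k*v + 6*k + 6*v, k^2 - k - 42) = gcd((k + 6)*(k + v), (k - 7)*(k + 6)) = k + 6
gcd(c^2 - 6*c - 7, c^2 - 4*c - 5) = c + 1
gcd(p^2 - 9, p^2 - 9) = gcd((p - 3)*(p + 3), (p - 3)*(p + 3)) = p^2 - 9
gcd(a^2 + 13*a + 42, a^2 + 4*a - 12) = a + 6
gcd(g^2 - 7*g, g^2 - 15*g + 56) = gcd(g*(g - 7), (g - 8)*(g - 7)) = g - 7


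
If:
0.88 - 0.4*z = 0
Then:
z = 2.20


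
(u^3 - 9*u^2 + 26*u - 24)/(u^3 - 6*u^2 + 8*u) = (u - 3)/u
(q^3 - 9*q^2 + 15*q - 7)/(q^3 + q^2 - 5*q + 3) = (q - 7)/(q + 3)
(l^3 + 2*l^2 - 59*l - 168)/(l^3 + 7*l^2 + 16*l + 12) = (l^2 - l - 56)/(l^2 + 4*l + 4)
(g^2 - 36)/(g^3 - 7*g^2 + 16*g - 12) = (g^2 - 36)/(g^3 - 7*g^2 + 16*g - 12)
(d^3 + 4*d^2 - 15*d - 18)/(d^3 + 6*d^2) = 1 - 2/d - 3/d^2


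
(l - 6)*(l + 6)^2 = l^3 + 6*l^2 - 36*l - 216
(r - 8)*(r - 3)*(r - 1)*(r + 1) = r^4 - 11*r^3 + 23*r^2 + 11*r - 24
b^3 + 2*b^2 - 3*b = b*(b - 1)*(b + 3)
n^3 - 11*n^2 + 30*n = n*(n - 6)*(n - 5)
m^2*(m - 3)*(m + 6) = m^4 + 3*m^3 - 18*m^2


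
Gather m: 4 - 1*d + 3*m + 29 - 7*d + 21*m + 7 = -8*d + 24*m + 40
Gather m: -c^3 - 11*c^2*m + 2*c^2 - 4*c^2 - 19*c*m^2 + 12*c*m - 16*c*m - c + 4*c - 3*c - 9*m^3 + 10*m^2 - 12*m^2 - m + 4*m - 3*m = -c^3 - 2*c^2 - 9*m^3 + m^2*(-19*c - 2) + m*(-11*c^2 - 4*c)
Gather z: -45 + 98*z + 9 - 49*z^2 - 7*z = -49*z^2 + 91*z - 36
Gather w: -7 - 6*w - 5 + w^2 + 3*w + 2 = w^2 - 3*w - 10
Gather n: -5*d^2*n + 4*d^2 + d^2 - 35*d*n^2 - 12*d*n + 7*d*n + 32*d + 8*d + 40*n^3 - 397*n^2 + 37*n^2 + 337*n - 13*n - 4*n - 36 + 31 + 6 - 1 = 5*d^2 + 40*d + 40*n^3 + n^2*(-35*d - 360) + n*(-5*d^2 - 5*d + 320)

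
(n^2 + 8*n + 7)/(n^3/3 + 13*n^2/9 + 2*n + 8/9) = 9*(n + 7)/(3*n^2 + 10*n + 8)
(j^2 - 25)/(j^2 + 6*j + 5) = (j - 5)/(j + 1)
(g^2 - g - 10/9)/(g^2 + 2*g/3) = (g - 5/3)/g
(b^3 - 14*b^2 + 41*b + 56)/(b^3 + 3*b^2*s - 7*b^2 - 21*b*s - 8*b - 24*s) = (b - 7)/(b + 3*s)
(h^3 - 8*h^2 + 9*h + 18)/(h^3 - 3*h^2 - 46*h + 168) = (h^2 - 2*h - 3)/(h^2 + 3*h - 28)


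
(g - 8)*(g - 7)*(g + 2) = g^3 - 13*g^2 + 26*g + 112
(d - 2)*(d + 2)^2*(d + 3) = d^4 + 5*d^3 + 2*d^2 - 20*d - 24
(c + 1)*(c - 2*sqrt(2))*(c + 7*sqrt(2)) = c^3 + c^2 + 5*sqrt(2)*c^2 - 28*c + 5*sqrt(2)*c - 28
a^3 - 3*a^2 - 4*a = a*(a - 4)*(a + 1)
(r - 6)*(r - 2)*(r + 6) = r^3 - 2*r^2 - 36*r + 72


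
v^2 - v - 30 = (v - 6)*(v + 5)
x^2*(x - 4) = x^3 - 4*x^2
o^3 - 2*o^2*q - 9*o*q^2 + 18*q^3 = (o - 3*q)*(o - 2*q)*(o + 3*q)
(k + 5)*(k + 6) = k^2 + 11*k + 30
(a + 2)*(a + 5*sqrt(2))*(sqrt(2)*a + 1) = sqrt(2)*a^3 + 2*sqrt(2)*a^2 + 11*a^2 + 5*sqrt(2)*a + 22*a + 10*sqrt(2)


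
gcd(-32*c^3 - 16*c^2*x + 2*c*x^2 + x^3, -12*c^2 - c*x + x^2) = -4*c + x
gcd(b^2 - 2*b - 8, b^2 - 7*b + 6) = 1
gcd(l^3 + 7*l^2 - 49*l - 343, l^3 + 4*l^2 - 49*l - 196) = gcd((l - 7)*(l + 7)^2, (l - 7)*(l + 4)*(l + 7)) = l^2 - 49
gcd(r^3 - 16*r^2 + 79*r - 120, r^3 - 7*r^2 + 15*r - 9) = r - 3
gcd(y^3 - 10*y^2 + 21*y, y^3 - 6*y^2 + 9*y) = y^2 - 3*y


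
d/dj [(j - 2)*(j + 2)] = 2*j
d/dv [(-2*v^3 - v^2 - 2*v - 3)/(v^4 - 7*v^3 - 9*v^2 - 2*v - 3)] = v*(2*v^5 + 2*v^4 + 17*v^3 - 8*v^2 - 61*v - 48)/(v^8 - 14*v^7 + 31*v^6 + 122*v^5 + 103*v^4 + 78*v^3 + 58*v^2 + 12*v + 9)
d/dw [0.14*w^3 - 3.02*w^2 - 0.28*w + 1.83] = 0.42*w^2 - 6.04*w - 0.28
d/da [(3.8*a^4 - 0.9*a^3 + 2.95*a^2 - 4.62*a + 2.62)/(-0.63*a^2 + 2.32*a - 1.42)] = (-4.788*a^5 + 27.015*a^4 - 25.76*a^3 + 7.7674*a^2 - 5.0768*a + 0.481999999999999)/(0.3969*a^4 - 2.9232*a^3 + 7.1716*a^2 - 6.5888*a + 2.0164)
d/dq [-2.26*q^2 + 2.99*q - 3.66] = 2.99 - 4.52*q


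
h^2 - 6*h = h*(h - 6)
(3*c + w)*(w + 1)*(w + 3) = 3*c*w^2 + 12*c*w + 9*c + w^3 + 4*w^2 + 3*w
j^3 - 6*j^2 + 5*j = j*(j - 5)*(j - 1)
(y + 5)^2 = y^2 + 10*y + 25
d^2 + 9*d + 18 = (d + 3)*(d + 6)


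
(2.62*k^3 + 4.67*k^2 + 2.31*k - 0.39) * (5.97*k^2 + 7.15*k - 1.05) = 15.6414*k^5 + 46.6129*k^4 + 44.4302*k^3 + 9.2847*k^2 - 5.214*k + 0.4095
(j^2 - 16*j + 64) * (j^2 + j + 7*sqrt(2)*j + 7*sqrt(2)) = j^4 - 15*j^3 + 7*sqrt(2)*j^3 - 105*sqrt(2)*j^2 + 48*j^2 + 64*j + 336*sqrt(2)*j + 448*sqrt(2)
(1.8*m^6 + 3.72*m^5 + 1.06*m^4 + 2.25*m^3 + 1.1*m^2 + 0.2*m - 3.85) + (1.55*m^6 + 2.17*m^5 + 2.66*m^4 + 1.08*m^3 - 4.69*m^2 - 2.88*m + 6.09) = 3.35*m^6 + 5.89*m^5 + 3.72*m^4 + 3.33*m^3 - 3.59*m^2 - 2.68*m + 2.24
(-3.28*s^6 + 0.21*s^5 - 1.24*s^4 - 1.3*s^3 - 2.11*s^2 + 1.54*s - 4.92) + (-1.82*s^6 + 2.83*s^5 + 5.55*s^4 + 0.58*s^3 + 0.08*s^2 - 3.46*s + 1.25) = -5.1*s^6 + 3.04*s^5 + 4.31*s^4 - 0.72*s^3 - 2.03*s^2 - 1.92*s - 3.67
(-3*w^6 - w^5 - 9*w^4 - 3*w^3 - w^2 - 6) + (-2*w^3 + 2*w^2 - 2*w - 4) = -3*w^6 - w^5 - 9*w^4 - 5*w^3 + w^2 - 2*w - 10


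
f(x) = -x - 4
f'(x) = -1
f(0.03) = -4.03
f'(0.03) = -1.00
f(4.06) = -8.06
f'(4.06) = -1.00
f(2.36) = -6.36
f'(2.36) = -1.00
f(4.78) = -8.78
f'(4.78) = -1.00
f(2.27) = -6.27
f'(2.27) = -1.00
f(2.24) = -6.24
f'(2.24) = -1.00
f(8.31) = -12.31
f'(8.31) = -1.00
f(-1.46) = -2.54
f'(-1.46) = -1.00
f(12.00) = -16.00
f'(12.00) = -1.00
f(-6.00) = 2.00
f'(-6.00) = -1.00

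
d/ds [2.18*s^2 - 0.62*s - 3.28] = 4.36*s - 0.62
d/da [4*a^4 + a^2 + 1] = 16*a^3 + 2*a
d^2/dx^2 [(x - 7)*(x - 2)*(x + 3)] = 6*x - 12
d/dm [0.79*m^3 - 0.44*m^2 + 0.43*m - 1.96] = 2.37*m^2 - 0.88*m + 0.43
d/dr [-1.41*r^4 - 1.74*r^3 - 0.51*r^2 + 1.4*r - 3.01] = -5.64*r^3 - 5.22*r^2 - 1.02*r + 1.4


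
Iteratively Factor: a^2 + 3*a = (a)*(a + 3)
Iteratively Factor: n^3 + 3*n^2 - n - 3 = (n + 1)*(n^2 + 2*n - 3) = (n + 1)*(n + 3)*(n - 1)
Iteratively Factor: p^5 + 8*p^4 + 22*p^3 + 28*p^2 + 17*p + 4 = (p + 1)*(p^4 + 7*p^3 + 15*p^2 + 13*p + 4) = (p + 1)*(p + 4)*(p^3 + 3*p^2 + 3*p + 1) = (p + 1)^2*(p + 4)*(p^2 + 2*p + 1) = (p + 1)^3*(p + 4)*(p + 1)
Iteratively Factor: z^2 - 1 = (z - 1)*(z + 1)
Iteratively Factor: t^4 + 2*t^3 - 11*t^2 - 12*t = (t + 4)*(t^3 - 2*t^2 - 3*t) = t*(t + 4)*(t^2 - 2*t - 3) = t*(t - 3)*(t + 4)*(t + 1)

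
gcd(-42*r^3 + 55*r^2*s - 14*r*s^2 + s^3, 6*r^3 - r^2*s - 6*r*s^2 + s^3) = 6*r^2 - 7*r*s + s^2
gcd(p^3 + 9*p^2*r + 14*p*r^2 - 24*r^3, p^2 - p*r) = p - r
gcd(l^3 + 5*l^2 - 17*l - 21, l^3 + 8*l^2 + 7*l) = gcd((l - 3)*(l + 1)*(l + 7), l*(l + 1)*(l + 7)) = l^2 + 8*l + 7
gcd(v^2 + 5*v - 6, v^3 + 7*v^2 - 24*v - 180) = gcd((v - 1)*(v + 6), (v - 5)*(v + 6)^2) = v + 6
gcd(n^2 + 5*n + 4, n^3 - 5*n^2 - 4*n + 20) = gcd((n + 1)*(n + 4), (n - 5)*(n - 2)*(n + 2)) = 1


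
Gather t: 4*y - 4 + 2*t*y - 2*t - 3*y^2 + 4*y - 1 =t*(2*y - 2) - 3*y^2 + 8*y - 5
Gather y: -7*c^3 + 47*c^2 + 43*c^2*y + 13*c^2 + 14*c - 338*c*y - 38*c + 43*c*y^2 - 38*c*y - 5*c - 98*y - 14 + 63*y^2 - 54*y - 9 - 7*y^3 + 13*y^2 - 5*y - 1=-7*c^3 + 60*c^2 - 29*c - 7*y^3 + y^2*(43*c + 76) + y*(43*c^2 - 376*c - 157) - 24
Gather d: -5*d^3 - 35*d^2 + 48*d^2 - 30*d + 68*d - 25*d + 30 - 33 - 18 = -5*d^3 + 13*d^2 + 13*d - 21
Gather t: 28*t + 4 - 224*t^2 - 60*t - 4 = -224*t^2 - 32*t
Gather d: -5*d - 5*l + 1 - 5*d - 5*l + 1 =-10*d - 10*l + 2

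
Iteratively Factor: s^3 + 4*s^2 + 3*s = (s)*(s^2 + 4*s + 3) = s*(s + 3)*(s + 1)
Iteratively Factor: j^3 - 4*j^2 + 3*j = (j - 1)*(j^2 - 3*j) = j*(j - 1)*(j - 3)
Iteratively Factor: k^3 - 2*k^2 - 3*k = (k - 3)*(k^2 + k) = k*(k - 3)*(k + 1)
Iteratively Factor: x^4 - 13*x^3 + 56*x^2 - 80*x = (x - 4)*(x^3 - 9*x^2 + 20*x) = x*(x - 4)*(x^2 - 9*x + 20) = x*(x - 4)^2*(x - 5)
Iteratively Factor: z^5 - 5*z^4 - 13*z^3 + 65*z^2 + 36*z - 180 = (z - 2)*(z^4 - 3*z^3 - 19*z^2 + 27*z + 90) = (z - 2)*(z + 2)*(z^3 - 5*z^2 - 9*z + 45) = (z - 5)*(z - 2)*(z + 2)*(z^2 - 9) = (z - 5)*(z - 2)*(z + 2)*(z + 3)*(z - 3)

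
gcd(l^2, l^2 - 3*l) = l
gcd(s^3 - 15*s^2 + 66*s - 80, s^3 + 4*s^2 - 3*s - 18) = s - 2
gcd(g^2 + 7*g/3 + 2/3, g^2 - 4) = g + 2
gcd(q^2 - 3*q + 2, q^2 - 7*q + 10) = q - 2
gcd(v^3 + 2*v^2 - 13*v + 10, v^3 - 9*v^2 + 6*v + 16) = v - 2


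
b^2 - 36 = (b - 6)*(b + 6)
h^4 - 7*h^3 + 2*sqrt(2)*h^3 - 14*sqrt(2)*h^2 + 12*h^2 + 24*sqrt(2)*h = h*(h - 4)*(h - 3)*(h + 2*sqrt(2))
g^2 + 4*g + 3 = (g + 1)*(g + 3)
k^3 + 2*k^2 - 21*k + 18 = (k - 3)*(k - 1)*(k + 6)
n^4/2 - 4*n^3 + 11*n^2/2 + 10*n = n*(n/2 + 1/2)*(n - 5)*(n - 4)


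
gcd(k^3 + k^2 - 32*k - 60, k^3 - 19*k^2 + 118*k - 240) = k - 6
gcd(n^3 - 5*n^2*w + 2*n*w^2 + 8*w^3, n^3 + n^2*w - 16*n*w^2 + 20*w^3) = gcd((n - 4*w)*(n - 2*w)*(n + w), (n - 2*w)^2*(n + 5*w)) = -n + 2*w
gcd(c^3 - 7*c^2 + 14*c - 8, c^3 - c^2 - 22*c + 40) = c^2 - 6*c + 8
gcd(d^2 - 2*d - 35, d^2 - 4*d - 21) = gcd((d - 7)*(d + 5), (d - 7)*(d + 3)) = d - 7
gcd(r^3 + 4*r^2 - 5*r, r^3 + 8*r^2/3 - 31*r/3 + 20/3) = r^2 + 4*r - 5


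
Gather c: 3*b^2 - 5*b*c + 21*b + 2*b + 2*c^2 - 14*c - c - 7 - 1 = 3*b^2 + 23*b + 2*c^2 + c*(-5*b - 15) - 8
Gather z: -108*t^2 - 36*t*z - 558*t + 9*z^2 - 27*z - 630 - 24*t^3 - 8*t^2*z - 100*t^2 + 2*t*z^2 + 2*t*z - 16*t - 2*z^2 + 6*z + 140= -24*t^3 - 208*t^2 - 574*t + z^2*(2*t + 7) + z*(-8*t^2 - 34*t - 21) - 490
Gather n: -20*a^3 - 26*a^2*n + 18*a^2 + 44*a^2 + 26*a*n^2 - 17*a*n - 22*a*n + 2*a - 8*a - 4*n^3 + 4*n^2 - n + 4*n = -20*a^3 + 62*a^2 - 6*a - 4*n^3 + n^2*(26*a + 4) + n*(-26*a^2 - 39*a + 3)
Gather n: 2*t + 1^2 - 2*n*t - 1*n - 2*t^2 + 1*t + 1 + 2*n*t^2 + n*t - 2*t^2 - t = n*(2*t^2 - t - 1) - 4*t^2 + 2*t + 2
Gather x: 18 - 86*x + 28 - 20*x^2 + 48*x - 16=-20*x^2 - 38*x + 30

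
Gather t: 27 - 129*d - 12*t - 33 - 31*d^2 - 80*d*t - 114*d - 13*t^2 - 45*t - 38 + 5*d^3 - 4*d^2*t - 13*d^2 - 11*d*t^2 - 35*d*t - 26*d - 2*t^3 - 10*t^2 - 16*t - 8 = 5*d^3 - 44*d^2 - 269*d - 2*t^3 + t^2*(-11*d - 23) + t*(-4*d^2 - 115*d - 73) - 52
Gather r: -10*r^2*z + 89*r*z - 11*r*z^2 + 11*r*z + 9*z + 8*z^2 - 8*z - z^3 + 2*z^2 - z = -10*r^2*z + r*(-11*z^2 + 100*z) - z^3 + 10*z^2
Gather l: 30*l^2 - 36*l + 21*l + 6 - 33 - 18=30*l^2 - 15*l - 45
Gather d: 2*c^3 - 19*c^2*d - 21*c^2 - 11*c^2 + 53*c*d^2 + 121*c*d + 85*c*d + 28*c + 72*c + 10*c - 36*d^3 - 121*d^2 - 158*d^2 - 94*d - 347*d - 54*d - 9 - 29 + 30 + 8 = 2*c^3 - 32*c^2 + 110*c - 36*d^3 + d^2*(53*c - 279) + d*(-19*c^2 + 206*c - 495)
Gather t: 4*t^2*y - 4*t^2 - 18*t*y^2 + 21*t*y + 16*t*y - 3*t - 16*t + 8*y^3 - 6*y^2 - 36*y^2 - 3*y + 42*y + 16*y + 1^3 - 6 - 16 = t^2*(4*y - 4) + t*(-18*y^2 + 37*y - 19) + 8*y^3 - 42*y^2 + 55*y - 21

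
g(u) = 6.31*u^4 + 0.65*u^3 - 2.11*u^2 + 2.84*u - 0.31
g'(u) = 25.24*u^3 + 1.95*u^2 - 4.22*u + 2.84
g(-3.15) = 570.75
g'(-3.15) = -753.42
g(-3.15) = 570.75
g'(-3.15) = -753.42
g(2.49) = 246.28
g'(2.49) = 394.08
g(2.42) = 219.83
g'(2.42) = 361.76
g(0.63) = 1.80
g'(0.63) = 7.27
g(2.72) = 350.27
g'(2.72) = 513.71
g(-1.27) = 7.76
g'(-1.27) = -40.36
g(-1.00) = 0.40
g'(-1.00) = -16.23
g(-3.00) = 465.74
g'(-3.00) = -648.43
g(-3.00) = 465.74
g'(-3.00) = -648.43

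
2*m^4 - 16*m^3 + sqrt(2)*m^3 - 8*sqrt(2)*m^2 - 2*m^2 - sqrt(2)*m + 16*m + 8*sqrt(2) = (m - 8)*(m - 1)*(sqrt(2)*m + 1)*(sqrt(2)*m + sqrt(2))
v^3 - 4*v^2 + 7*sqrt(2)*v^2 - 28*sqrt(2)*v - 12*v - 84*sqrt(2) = (v - 6)*(v + 2)*(v + 7*sqrt(2))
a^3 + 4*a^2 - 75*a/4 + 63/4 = (a - 3/2)^2*(a + 7)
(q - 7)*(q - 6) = q^2 - 13*q + 42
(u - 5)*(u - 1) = u^2 - 6*u + 5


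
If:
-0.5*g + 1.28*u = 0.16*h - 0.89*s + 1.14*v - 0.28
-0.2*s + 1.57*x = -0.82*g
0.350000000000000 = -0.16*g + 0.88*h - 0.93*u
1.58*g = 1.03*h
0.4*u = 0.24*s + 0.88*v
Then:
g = 0.00130133004870739 - 1.82944250542232*x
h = 0.00199621502617249 - 2.80632928016239*x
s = 0.349285727768498*x + 0.00533545319970028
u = -2.34070856524229*x - 0.374679079123399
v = -1.15921818268336*x - 0.171763795928736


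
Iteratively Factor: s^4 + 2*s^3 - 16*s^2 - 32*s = (s + 4)*(s^3 - 2*s^2 - 8*s) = (s + 2)*(s + 4)*(s^2 - 4*s) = (s - 4)*(s + 2)*(s + 4)*(s)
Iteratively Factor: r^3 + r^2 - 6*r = (r + 3)*(r^2 - 2*r) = (r - 2)*(r + 3)*(r)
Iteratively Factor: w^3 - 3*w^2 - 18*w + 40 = (w + 4)*(w^2 - 7*w + 10) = (w - 5)*(w + 4)*(w - 2)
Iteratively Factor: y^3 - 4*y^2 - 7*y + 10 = (y + 2)*(y^2 - 6*y + 5) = (y - 1)*(y + 2)*(y - 5)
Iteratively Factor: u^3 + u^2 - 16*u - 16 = (u + 1)*(u^2 - 16) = (u + 1)*(u + 4)*(u - 4)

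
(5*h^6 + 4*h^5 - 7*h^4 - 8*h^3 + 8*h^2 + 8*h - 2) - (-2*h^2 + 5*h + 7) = 5*h^6 + 4*h^5 - 7*h^4 - 8*h^3 + 10*h^2 + 3*h - 9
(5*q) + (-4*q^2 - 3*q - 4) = -4*q^2 + 2*q - 4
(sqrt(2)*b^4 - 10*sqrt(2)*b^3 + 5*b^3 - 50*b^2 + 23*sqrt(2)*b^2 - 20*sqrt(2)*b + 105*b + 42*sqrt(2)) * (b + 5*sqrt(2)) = sqrt(2)*b^5 - 10*sqrt(2)*b^4 + 15*b^4 - 150*b^3 + 48*sqrt(2)*b^3 - 270*sqrt(2)*b^2 + 335*b^2 - 200*b + 567*sqrt(2)*b + 420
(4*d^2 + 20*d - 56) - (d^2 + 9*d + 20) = 3*d^2 + 11*d - 76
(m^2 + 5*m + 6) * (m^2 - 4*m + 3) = m^4 + m^3 - 11*m^2 - 9*m + 18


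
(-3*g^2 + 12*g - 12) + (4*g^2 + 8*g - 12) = g^2 + 20*g - 24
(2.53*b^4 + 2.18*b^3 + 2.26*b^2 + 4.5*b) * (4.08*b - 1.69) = 10.3224*b^5 + 4.6187*b^4 + 5.5366*b^3 + 14.5406*b^2 - 7.605*b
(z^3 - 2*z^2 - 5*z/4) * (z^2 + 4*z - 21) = z^5 + 2*z^4 - 121*z^3/4 + 37*z^2 + 105*z/4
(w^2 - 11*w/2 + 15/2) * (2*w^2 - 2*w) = 2*w^4 - 13*w^3 + 26*w^2 - 15*w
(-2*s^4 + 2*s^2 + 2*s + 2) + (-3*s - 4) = -2*s^4 + 2*s^2 - s - 2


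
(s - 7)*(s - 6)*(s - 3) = s^3 - 16*s^2 + 81*s - 126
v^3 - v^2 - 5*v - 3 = (v - 3)*(v + 1)^2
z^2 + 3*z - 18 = (z - 3)*(z + 6)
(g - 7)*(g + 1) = g^2 - 6*g - 7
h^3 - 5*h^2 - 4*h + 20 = (h - 5)*(h - 2)*(h + 2)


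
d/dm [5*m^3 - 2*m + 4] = 15*m^2 - 2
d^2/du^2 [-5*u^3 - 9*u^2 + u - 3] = -30*u - 18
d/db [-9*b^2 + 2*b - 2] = 2 - 18*b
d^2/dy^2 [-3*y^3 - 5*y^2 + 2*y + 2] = -18*y - 10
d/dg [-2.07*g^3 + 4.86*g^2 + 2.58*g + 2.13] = -6.21*g^2 + 9.72*g + 2.58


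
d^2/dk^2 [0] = 0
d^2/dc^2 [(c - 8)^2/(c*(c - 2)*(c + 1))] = 2*(c^6 - 48*c^5 + 438*c^4 - 562*c^3 - 192*c^2 + 384*c + 256)/(c^3*(c^6 - 3*c^5 - 3*c^4 + 11*c^3 + 6*c^2 - 12*c - 8))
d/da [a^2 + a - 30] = 2*a + 1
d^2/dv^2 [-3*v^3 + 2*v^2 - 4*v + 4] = 4 - 18*v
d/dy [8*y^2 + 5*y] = 16*y + 5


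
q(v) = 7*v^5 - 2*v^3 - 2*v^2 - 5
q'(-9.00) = 229185.00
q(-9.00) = -412052.00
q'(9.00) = 229113.00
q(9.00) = 411718.00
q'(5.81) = 39655.82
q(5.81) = 45877.66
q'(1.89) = 417.60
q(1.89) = 143.17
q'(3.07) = 3040.18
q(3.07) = 1827.21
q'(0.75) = 4.70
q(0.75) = -5.31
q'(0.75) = 4.70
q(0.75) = -5.31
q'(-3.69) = 6422.00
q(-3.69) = -4720.58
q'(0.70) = 2.66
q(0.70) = -5.49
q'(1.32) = 90.52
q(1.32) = 14.97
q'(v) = 35*v^4 - 6*v^2 - 4*v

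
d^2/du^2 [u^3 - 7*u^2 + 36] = 6*u - 14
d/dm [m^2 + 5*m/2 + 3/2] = 2*m + 5/2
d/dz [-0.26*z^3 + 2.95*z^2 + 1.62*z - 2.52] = -0.78*z^2 + 5.9*z + 1.62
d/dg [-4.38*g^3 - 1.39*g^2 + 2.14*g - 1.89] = -13.14*g^2 - 2.78*g + 2.14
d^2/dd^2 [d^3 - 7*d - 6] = 6*d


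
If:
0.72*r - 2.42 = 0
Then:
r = 3.36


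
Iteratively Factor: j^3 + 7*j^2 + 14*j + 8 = (j + 1)*(j^2 + 6*j + 8) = (j + 1)*(j + 2)*(j + 4)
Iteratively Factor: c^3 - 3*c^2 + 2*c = (c - 1)*(c^2 - 2*c) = c*(c - 1)*(c - 2)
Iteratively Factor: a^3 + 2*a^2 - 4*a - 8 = (a - 2)*(a^2 + 4*a + 4) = (a - 2)*(a + 2)*(a + 2)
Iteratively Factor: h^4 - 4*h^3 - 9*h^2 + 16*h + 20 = (h - 5)*(h^3 + h^2 - 4*h - 4) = (h - 5)*(h + 1)*(h^2 - 4) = (h - 5)*(h + 1)*(h + 2)*(h - 2)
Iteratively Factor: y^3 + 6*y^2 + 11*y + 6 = (y + 3)*(y^2 + 3*y + 2) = (y + 1)*(y + 3)*(y + 2)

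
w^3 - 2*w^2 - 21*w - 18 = (w - 6)*(w + 1)*(w + 3)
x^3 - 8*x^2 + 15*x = x*(x - 5)*(x - 3)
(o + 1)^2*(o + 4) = o^3 + 6*o^2 + 9*o + 4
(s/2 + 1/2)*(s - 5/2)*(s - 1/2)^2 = s^4/2 - 5*s^3/4 - 3*s^2/8 + 17*s/16 - 5/16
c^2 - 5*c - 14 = (c - 7)*(c + 2)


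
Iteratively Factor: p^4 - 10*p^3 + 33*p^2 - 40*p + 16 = (p - 1)*(p^3 - 9*p^2 + 24*p - 16) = (p - 4)*(p - 1)*(p^2 - 5*p + 4) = (p - 4)*(p - 1)^2*(p - 4)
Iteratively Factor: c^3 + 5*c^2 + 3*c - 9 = (c + 3)*(c^2 + 2*c - 3) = (c + 3)^2*(c - 1)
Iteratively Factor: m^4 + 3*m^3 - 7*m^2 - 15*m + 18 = (m - 1)*(m^3 + 4*m^2 - 3*m - 18) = (m - 1)*(m + 3)*(m^2 + m - 6) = (m - 2)*(m - 1)*(m + 3)*(m + 3)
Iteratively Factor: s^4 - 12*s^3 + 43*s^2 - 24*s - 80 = (s - 5)*(s^3 - 7*s^2 + 8*s + 16) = (s - 5)*(s - 4)*(s^2 - 3*s - 4) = (s - 5)*(s - 4)^2*(s + 1)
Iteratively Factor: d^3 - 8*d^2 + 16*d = (d)*(d^2 - 8*d + 16) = d*(d - 4)*(d - 4)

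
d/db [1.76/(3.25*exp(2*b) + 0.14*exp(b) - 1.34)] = (-11.44*exp(b) - 0.2464)*exp(b)/(3.25*exp(2*b) + 0.14*exp(b) - 1.34)^2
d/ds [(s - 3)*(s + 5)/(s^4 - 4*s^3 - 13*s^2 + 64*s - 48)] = 2*(-s^3 - 7*s^2 + 5*s + 48)/(s^6 - 2*s^5 - 31*s^4 + 64*s^3 + 224*s^2 - 512*s + 256)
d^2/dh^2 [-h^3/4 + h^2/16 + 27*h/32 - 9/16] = 1/8 - 3*h/2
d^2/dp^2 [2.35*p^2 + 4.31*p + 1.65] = 4.70000000000000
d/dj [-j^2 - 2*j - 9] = -2*j - 2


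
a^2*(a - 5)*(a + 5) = a^4 - 25*a^2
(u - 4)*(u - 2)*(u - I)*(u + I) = u^4 - 6*u^3 + 9*u^2 - 6*u + 8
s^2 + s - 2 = (s - 1)*(s + 2)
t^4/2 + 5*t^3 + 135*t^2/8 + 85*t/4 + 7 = (t/2 + 1)*(t + 1/2)*(t + 7/2)*(t + 4)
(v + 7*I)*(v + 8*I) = v^2 + 15*I*v - 56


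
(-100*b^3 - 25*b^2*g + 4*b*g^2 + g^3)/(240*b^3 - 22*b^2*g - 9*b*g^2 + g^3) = (-20*b^2 - b*g + g^2)/(48*b^2 - 14*b*g + g^2)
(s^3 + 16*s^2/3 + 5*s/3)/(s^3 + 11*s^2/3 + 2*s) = (3*s^2 + 16*s + 5)/(3*s^2 + 11*s + 6)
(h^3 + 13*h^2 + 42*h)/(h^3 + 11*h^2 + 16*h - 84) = h/(h - 2)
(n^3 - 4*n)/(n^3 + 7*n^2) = (n^2 - 4)/(n*(n + 7))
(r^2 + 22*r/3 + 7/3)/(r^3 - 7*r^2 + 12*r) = (3*r^2 + 22*r + 7)/(3*r*(r^2 - 7*r + 12))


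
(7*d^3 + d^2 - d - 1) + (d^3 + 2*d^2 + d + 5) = 8*d^3 + 3*d^2 + 4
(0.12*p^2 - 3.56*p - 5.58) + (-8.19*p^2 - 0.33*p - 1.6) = -8.07*p^2 - 3.89*p - 7.18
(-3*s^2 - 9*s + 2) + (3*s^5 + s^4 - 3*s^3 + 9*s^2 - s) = 3*s^5 + s^4 - 3*s^3 + 6*s^2 - 10*s + 2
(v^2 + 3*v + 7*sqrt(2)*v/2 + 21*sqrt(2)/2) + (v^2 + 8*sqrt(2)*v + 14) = 2*v^2 + 3*v + 23*sqrt(2)*v/2 + 14 + 21*sqrt(2)/2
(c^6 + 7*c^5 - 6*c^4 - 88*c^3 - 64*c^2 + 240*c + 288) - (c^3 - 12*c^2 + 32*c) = c^6 + 7*c^5 - 6*c^4 - 89*c^3 - 52*c^2 + 208*c + 288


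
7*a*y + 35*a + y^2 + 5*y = (7*a + y)*(y + 5)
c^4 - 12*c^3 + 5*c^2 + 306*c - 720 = (c - 8)*(c - 6)*(c - 3)*(c + 5)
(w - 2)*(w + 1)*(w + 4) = w^3 + 3*w^2 - 6*w - 8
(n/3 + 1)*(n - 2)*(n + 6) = n^3/3 + 7*n^2/3 - 12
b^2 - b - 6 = (b - 3)*(b + 2)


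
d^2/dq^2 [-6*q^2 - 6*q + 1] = -12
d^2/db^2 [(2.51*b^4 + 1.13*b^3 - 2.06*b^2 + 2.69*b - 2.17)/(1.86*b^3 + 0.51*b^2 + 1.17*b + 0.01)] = (-2.8421709430404e-14*b^8 - 2.8421709430404e-14*b^7 - 26.01621*b^6 + 49.789494*b^5 - 27.439524*b^4 - 36.697122*b^3 - 32.17566*b^2 - 7.608498*b - 5.98225)/(6.434856*b^9 + 5.293188*b^8 + 13.594554*b^7 + 6.895611*b^6 + 8.608329*b^5 + 2.232792*b^4 + 1.637973*b^3 + 0.04122*b^2 + 0.000351*b + 1.0e-6)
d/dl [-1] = 0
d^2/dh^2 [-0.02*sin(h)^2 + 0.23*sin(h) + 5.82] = -0.23*sin(h) - 0.04*cos(2*h)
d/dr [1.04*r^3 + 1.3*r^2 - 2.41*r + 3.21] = 3.12*r^2 + 2.6*r - 2.41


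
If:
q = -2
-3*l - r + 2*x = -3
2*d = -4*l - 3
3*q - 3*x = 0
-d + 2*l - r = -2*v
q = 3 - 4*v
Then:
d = -1/14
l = -5/7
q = -2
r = 8/7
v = 5/4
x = -2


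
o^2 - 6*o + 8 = (o - 4)*(o - 2)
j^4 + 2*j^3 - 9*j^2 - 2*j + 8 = (j - 2)*(j - 1)*(j + 1)*(j + 4)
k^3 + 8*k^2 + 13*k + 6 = (k + 1)^2*(k + 6)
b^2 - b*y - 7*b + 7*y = (b - 7)*(b - y)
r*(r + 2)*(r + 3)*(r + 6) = r^4 + 11*r^3 + 36*r^2 + 36*r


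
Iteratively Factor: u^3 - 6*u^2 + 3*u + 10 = (u - 5)*(u^2 - u - 2) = (u - 5)*(u - 2)*(u + 1)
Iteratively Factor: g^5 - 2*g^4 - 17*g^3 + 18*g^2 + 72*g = (g + 3)*(g^4 - 5*g^3 - 2*g^2 + 24*g) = (g - 4)*(g + 3)*(g^3 - g^2 - 6*g) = (g - 4)*(g + 2)*(g + 3)*(g^2 - 3*g) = (g - 4)*(g - 3)*(g + 2)*(g + 3)*(g)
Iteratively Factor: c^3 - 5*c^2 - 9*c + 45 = (c - 5)*(c^2 - 9) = (c - 5)*(c + 3)*(c - 3)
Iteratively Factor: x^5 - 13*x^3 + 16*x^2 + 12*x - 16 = (x + 4)*(x^4 - 4*x^3 + 3*x^2 + 4*x - 4) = (x - 1)*(x + 4)*(x^3 - 3*x^2 + 4) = (x - 2)*(x - 1)*(x + 4)*(x^2 - x - 2) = (x - 2)^2*(x - 1)*(x + 4)*(x + 1)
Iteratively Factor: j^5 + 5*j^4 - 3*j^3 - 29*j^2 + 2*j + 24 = (j + 3)*(j^4 + 2*j^3 - 9*j^2 - 2*j + 8) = (j - 1)*(j + 3)*(j^3 + 3*j^2 - 6*j - 8) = (j - 2)*(j - 1)*(j + 3)*(j^2 + 5*j + 4) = (j - 2)*(j - 1)*(j + 1)*(j + 3)*(j + 4)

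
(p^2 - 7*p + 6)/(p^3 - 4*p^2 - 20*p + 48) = (p - 1)/(p^2 + 2*p - 8)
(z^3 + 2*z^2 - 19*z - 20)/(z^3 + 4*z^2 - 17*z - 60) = (z + 1)/(z + 3)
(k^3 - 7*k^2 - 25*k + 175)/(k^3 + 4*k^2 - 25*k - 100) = (k - 7)/(k + 4)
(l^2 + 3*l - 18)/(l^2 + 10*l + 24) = (l - 3)/(l + 4)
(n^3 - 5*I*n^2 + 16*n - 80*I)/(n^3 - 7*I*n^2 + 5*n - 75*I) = (n^2 + 16)/(n^2 - 2*I*n + 15)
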